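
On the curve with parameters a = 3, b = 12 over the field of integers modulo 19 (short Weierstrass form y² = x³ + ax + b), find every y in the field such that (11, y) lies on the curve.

none

x³ + 3x + 12 = 1376 ≡ 8 (mod 19).
8 is a non-residue mod 19; no y exists.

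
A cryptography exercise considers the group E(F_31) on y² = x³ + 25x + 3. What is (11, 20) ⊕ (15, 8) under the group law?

(14, 20)

(11, 20) + (15, 8). λ = (8 - 20)/(15 - 11) ≡ 19/4 mod 31. 4⁻¹ ≡ 8 (mod 31), so λ ≡ 28.
  x = λ² - 11 - 15 = 784 - 26 ≡ 14; y = λ·(11 - 14) - 20 ≡ 20. → (14, 20)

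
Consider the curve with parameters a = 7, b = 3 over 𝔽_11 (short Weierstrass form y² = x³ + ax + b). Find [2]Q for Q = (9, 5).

tangent at (9, 5): λ = (3·9² + 7)/(2·5) ≡ 8/10. 10⁻¹ ≡ 10 (mod 11) since 10·10 = 100 ≡ 1, so λ ≡ 8·10 ≡ 3.
  x = λ² - 9 - 9 = 9 - 18 ≡ 2; y = λ·(9 - 2) - 5 ≡ 5. → (2, 5)

(2, 5)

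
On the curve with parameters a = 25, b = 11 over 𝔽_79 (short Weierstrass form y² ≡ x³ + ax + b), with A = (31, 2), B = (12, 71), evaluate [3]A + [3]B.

(13, 59)

First 3A:
Repeated addition: build up to 3A.
2A: tangent at (31, 2): λ = (3·31² + 25)/(2·2) ≡ 64/4. 4⁻¹ ≡ 20 (mod 79), so λ ≡ 64·20 ≡ 16.
  x = λ² - 31 - 31 = 256 - 62 ≡ 36; y = λ·(31 - 36) - 2 ≡ 76. → (36, 76)
3A: (36, 76) + (31, 2). λ = (2 - 76)/(31 - 36) ≡ 5/74 mod 79. 74⁻¹ ≡ 63 (mod 79), so λ ≡ 78.
  x = λ² - 36 - 31 = 6084 - 67 ≡ 13; y = λ·(36 - 13) - 76 ≡ 59. → (13, 59)
3A = (13, 59).
Next 3B:
Repeated addition: build up to 3B.
2B: tangent at (12, 71): λ = (3·12² + 25)/(2·71) ≡ 62/63. 63⁻¹ ≡ 74 (mod 79) since 63·74 = 4662 ≡ 1, so λ ≡ 62·74 ≡ 6.
  x = λ² - 12 - 12 = 36 - 24 ≡ 12; y = λ·(12 - 12) - 71 ≡ 8. → (12, 8)
3B: (12, 8) + (12, 71): same x and y₁ ≡ -y₂, so the sum is the point at infinity.
3B = the point at infinity.
Finally 3A + 3B:
(13, 59) + the point at infinity = (13, 59) (identity).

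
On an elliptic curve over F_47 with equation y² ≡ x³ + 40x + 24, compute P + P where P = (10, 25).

(30, 27)

tangent at (10, 25): λ = (3·10² + 40)/(2·25) ≡ 11/3. 3⁻¹ ≡ 16 (mod 47) since 3·16 = 48 ≡ 1, so λ ≡ 11·16 ≡ 35.
  x = λ² - 10 - 10 = 1225 - 20 ≡ 30; y = λ·(10 - 30) - 25 ≡ 27. → (30, 27)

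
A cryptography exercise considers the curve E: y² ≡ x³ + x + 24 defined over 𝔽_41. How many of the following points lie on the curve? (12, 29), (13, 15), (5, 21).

(12, 29): 29² ≡ 21, rhs ≡ 1 → off.
(13, 15): 15² ≡ 20, rhs ≡ 20 → on.
(5, 21): 21² ≡ 31, rhs ≡ 31 → on.

2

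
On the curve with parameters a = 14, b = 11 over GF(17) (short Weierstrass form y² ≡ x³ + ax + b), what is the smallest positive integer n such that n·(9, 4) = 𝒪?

2P: tangent at (9, 4): λ = (3·9² + 14)/(2·4) ≡ 2/8. 8⁻¹ ≡ 15 (mod 17) since 8·15 = 120 ≡ 1, so λ ≡ 2·15 ≡ 13.
  x = λ² - 9 - 9 = 169 - 18 ≡ 15; y = λ·(9 - 15) - 4 ≡ 3. → (15, 3)
3P: (15, 3) + (9, 4). λ = (4 - 3)/(9 - 15) ≡ 1/11 mod 17. 11⁻¹ ≡ 14 (mod 17) since 11·14 = 154 ≡ 1, so λ ≡ 14.
  x = λ² - 15 - 9 = 196 - 24 ≡ 2; y = λ·(15 - 2) - 3 ≡ 9. → (2, 9)
4P: (2, 9) + (9, 4). λ = (4 - 9)/(9 - 2) ≡ 12/7 mod 17. 7⁻¹ ≡ 5 (mod 17) since 7·5 = 35 ≡ 1, so λ ≡ 9.
  x = λ² - 2 - 9 = 81 - 11 ≡ 2; y = λ·(2 - 2) - 9 ≡ 8. → (2, 8)
5P: (2, 8) + (9, 4). λ = (4 - 8)/(9 - 2) ≡ 13/7 mod 17. 7⁻¹ ≡ 5 (mod 17) since 7·5 = 35 ≡ 1, so λ ≡ 14.
  x = λ² - 2 - 9 = 196 - 11 ≡ 15; y = λ·(2 - 15) - 8 ≡ 14. → (15, 14)
6P: (15, 14) + (9, 4). λ = (4 - 14)/(9 - 15) ≡ 7/11 mod 17. 11⁻¹ ≡ 14 (mod 17) since 11·14 = 154 ≡ 1, so λ ≡ 13.
  x = λ² - 15 - 9 = 169 - 24 ≡ 9; y = λ·(15 - 9) - 14 ≡ 13. → (9, 13)
7P: (9, 13) + (9, 4): same x and y₁ ≡ -y₂, so the sum is 𝒪.
7P = 𝒪, so the order is 7.

7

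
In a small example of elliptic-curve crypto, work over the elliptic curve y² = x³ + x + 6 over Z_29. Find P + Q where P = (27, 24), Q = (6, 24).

(25, 5)

(27, 24) + (6, 24). λ = (24 - 24)/(6 - 27) ≡ 0/8 mod 29. 8⁻¹ ≡ 11 (mod 29) since 8·11 = 88 ≡ 1, so λ ≡ 0.
  x = λ² - 27 - 6 = 0 - 33 ≡ 25; y = λ·(27 - 25) - 24 ≡ 5. → (25, 5)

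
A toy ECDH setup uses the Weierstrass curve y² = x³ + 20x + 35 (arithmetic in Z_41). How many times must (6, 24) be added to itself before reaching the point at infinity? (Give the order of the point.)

2P: tangent at (6, 24): λ = (3·6² + 20)/(2·24) ≡ 5/7. 7⁻¹ ≡ 6 (mod 41), so λ ≡ 5·6 ≡ 30.
  x = λ² - 6 - 6 = 900 - 12 ≡ 27; y = λ·(6 - 27) - 24 ≡ 2. → (27, 2)
3P: (27, 2) + (6, 24). λ = (24 - 2)/(6 - 27) ≡ 22/20 mod 41. 20⁻¹ ≡ 39 (mod 41), so λ ≡ 38.
  x = λ² - 27 - 6 = 1444 - 33 ≡ 17; y = λ·(27 - 17) - 2 ≡ 9. → (17, 9)
4P: (17, 9) + (6, 24). λ = (24 - 9)/(6 - 17) ≡ 15/30 mod 41. 30⁻¹ ≡ 26 (mod 41), so λ ≡ 21.
  x = λ² - 17 - 6 = 441 - 23 ≡ 8; y = λ·(17 - 8) - 9 ≡ 16. → (8, 16)
5P: (8, 16) + (6, 24). λ = (24 - 16)/(6 - 8) ≡ 8/39 mod 41. 39⁻¹ ≡ 20 (mod 41) since 39·20 = 780 ≡ 1, so λ ≡ 37.
  x = λ² - 8 - 6 = 1369 - 14 ≡ 2; y = λ·(8 - 2) - 16 ≡ 1. → (2, 1)
6P: (2, 1) + (6, 24). λ = (24 - 1)/(6 - 2) ≡ 23/4 mod 41. 4⁻¹ ≡ 31 (mod 41), so λ ≡ 16.
  x = λ² - 2 - 6 = 256 - 8 ≡ 2; y = λ·(2 - 2) - 1 ≡ 40. → (2, 40)
7P: (2, 40) + (6, 24). λ = (24 - 40)/(6 - 2) ≡ 25/4 mod 41. 4⁻¹ ≡ 31 (mod 41), so λ ≡ 37.
  x = λ² - 2 - 6 = 1369 - 8 ≡ 8; y = λ·(2 - 8) - 40 ≡ 25. → (8, 25)
8P: (8, 25) + (6, 24). λ = (24 - 25)/(6 - 8) ≡ 40/39 mod 41. 39⁻¹ ≡ 20 (mod 41), so λ ≡ 21.
  x = λ² - 8 - 6 = 441 - 14 ≡ 17; y = λ·(8 - 17) - 25 ≡ 32. → (17, 32)
9P: (17, 32) + (6, 24). λ = (24 - 32)/(6 - 17) ≡ 33/30 mod 41. 30⁻¹ ≡ 26 (mod 41) since 30·26 = 780 ≡ 1, so λ ≡ 38.
  x = λ² - 17 - 6 = 1444 - 23 ≡ 27; y = λ·(17 - 27) - 32 ≡ 39. → (27, 39)
10P: (27, 39) + (6, 24). λ = (24 - 39)/(6 - 27) ≡ 26/20 mod 41. 20⁻¹ ≡ 39 (mod 41) since 20·39 = 780 ≡ 1, so λ ≡ 30.
  x = λ² - 27 - 6 = 900 - 33 ≡ 6; y = λ·(27 - 6) - 39 ≡ 17. → (6, 17)
11P: (6, 17) + (6, 24): same x and y₁ ≡ -y₂, so the sum is the point at infinity.
11P = the point at infinity, so the order is 11.

11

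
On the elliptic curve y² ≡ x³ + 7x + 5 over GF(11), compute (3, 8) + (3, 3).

The two points share x = 3 and their y-coordinates satisfy 8 + 3 ≡ 0 (mod 11), so they are inverses. Their sum is O.

O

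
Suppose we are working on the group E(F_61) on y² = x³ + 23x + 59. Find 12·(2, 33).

Write Q = (2, 33).
Double-and-add on 12 = (1100)₂. Start with Q = (2, 33) for the leading 1-bit.
double: tangent at (2, 33): λ = (3·2² + 23)/(2·33) ≡ 35/5. 5⁻¹ ≡ 49 (mod 61), so λ ≡ 35·49 ≡ 7.
  x = λ² - 2 - 2 = 49 - 4 ≡ 45; y = λ·(2 - 45) - 33 ≡ 32. → (45, 32)
add Q: (45, 32) + (2, 33). λ = (33 - 32)/(2 - 45) ≡ 1/18 mod 61. 18⁻¹ ≡ 17 (mod 61) since 18·17 = 306 ≡ 1, so λ ≡ 17.
  x = λ² - 45 - 2 = 289 - 47 ≡ 59; y = λ·(45 - 59) - 32 ≡ 35. → (59, 35)
double: tangent at (59, 35): λ = (3·59² + 23)/(2·35) ≡ 35/9. 9⁻¹ ≡ 34 (mod 61) since 9·34 = 306 ≡ 1, so λ ≡ 35·34 ≡ 31.
  x = λ² - 59 - 59 = 961 - 118 ≡ 50; y = λ·(59 - 50) - 35 ≡ 0. → (50, 0)
double: (50, 0) + (50, 0): same x and y₁ ≡ -y₂, so the sum is O.

O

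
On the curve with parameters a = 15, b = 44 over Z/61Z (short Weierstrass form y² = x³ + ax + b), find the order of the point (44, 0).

2

2P: (44, 0) + (44, 0): same x and y₁ ≡ -y₂, so the sum is 𝒪.
2P = 𝒪, so the order is 2.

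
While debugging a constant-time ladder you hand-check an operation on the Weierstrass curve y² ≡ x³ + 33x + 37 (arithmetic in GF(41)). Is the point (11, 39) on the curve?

no

y² = 39² ≡ 4; x³ + 33x + 37 = 1731 ≡ 9 (mod 41). 4 ≠ 9.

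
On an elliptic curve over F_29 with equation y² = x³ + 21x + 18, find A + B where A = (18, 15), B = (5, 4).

(18, 15) + (5, 4). λ = (4 - 15)/(5 - 18) ≡ 18/16 mod 29. 16⁻¹ ≡ 20 (mod 29), so λ ≡ 12.
  x = λ² - 18 - 5 = 144 - 23 ≡ 5; y = λ·(18 - 5) - 15 ≡ 25. → (5, 25)

(5, 25)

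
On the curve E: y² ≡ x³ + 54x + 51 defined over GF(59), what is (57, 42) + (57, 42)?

tangent at (57, 42): λ = (3·57² + 54)/(2·42) ≡ 7/25. 25⁻¹ ≡ 26 (mod 59) since 25·26 = 650 ≡ 1, so λ ≡ 7·26 ≡ 5.
  x = λ² - 57 - 57 = 25 - 114 ≡ 29; y = λ·(57 - 29) - 42 ≡ 39. → (29, 39)

(29, 39)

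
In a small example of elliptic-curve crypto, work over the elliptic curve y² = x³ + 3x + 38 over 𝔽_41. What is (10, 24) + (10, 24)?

tangent at (10, 24): λ = (3·10² + 3)/(2·24) ≡ 16/7. 7⁻¹ ≡ 6 (mod 41), so λ ≡ 16·6 ≡ 14.
  x = λ² - 10 - 10 = 196 - 20 ≡ 12; y = λ·(10 - 12) - 24 ≡ 30. → (12, 30)

(12, 30)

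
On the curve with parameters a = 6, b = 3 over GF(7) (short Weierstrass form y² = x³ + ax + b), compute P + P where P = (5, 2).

(5, 5)

tangent at (5, 2): λ = (3·5² + 6)/(2·2) ≡ 4/4. 4⁻¹ ≡ 2 (mod 7) since 4·2 = 8 ≡ 1, so λ ≡ 4·2 ≡ 1.
  x = λ² - 5 - 5 = 1 - 10 ≡ 5; y = λ·(5 - 5) - 2 ≡ 5. → (5, 5)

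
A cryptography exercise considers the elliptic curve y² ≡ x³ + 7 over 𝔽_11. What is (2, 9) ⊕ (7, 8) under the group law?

(2, 9) + (7, 8). λ = (8 - 9)/(7 - 2) ≡ 10/5 mod 11. 5⁻¹ ≡ 9 (mod 11) since 5·9 = 45 ≡ 1, so λ ≡ 2.
  x = λ² - 2 - 7 = 4 - 9 ≡ 6; y = λ·(2 - 6) - 9 ≡ 5. → (6, 5)

(6, 5)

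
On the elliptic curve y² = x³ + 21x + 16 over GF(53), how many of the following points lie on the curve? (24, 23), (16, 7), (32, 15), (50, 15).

2

(24, 23): 23² ≡ 52, rhs ≡ 34 → off.
(16, 7): 7² ≡ 49, rhs ≡ 49 → on.
(32, 15): 15² ≡ 13, rhs ≡ 13 → on.
(50, 15): 15² ≡ 13, rhs ≡ 32 → off.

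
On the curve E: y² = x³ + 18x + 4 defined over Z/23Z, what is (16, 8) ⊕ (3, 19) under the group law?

(16, 8) + (3, 19). λ = (19 - 8)/(3 - 16) ≡ 11/10 mod 23. 10⁻¹ ≡ 7 (mod 23), so λ ≡ 8.
  x = λ² - 16 - 3 = 64 - 19 ≡ 22; y = λ·(16 - 22) - 8 ≡ 13. → (22, 13)

(22, 13)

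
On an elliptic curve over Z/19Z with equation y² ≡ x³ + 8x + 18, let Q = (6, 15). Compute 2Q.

tangent at (6, 15): λ = (3·6² + 8)/(2·15) ≡ 2/11. 11⁻¹ ≡ 7 (mod 19) since 11·7 = 77 ≡ 1, so λ ≡ 2·7 ≡ 14.
  x = λ² - 6 - 6 = 196 - 12 ≡ 13; y = λ·(6 - 13) - 15 ≡ 1. → (13, 1)

(13, 1)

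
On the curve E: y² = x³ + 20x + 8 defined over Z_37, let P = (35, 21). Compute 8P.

(6, 14)

Repeated addition: build up to 8P.
2P: tangent at (35, 21): λ = (3·35² + 20)/(2·21) ≡ 32/5. 5⁻¹ ≡ 15 (mod 37), so λ ≡ 32·15 ≡ 36.
  x = λ² - 35 - 35 = 1296 - 70 ≡ 5; y = λ·(35 - 5) - 21 ≡ 23. → (5, 23)
3P: (5, 23) + (35, 21). λ = (21 - 23)/(35 - 5) ≡ 35/30 mod 37. 30⁻¹ ≡ 21 (mod 37), so λ ≡ 32.
  x = λ² - 5 - 35 = 1024 - 40 ≡ 22; y = λ·(5 - 22) - 23 ≡ 25. → (22, 25)
4P: (22, 25) + (35, 21). λ = (21 - 25)/(35 - 22) ≡ 33/13 mod 37. 13⁻¹ ≡ 20 (mod 37), so λ ≡ 31.
  x = λ² - 22 - 35 = 961 - 57 ≡ 16; y = λ·(22 - 16) - 25 ≡ 13. → (16, 13)
5P: (16, 13) + (35, 21). λ = (21 - 13)/(35 - 16) ≡ 8/19 mod 37. 19⁻¹ ≡ 2 (mod 37), so λ ≡ 16.
  x = λ² - 16 - 35 = 256 - 51 ≡ 20; y = λ·(16 - 20) - 13 ≡ 34. → (20, 34)
6P: (20, 34) + (35, 21). λ = (21 - 34)/(35 - 20) ≡ 24/15 mod 37. 15⁻¹ ≡ 5 (mod 37), so λ ≡ 9.
  x = λ² - 20 - 35 = 81 - 55 ≡ 26; y = λ·(20 - 26) - 34 ≡ 23. → (26, 23)
7P: (26, 23) + (35, 21). λ = (21 - 23)/(35 - 26) ≡ 35/9 mod 37. 9⁻¹ ≡ 33 (mod 37) since 9·33 = 297 ≡ 1, so λ ≡ 8.
  x = λ² - 26 - 35 = 64 - 61 ≡ 3; y = λ·(26 - 3) - 23 ≡ 13. → (3, 13)
8P: (3, 13) + (35, 21). λ = (21 - 13)/(35 - 3) ≡ 8/32 mod 37. 32⁻¹ ≡ 22 (mod 37) since 32·22 = 704 ≡ 1, so λ ≡ 28.
  x = λ² - 3 - 35 = 784 - 38 ≡ 6; y = λ·(3 - 6) - 13 ≡ 14. → (6, 14)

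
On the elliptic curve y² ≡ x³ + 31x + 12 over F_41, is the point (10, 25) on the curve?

y² = 25² ≡ 10; x³ + 31x + 12 = 1322 ≡ 10 (mod 41). 10 = 10.

yes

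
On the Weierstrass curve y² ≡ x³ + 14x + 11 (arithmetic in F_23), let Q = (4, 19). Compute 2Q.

(19, 11)

tangent at (4, 19): λ = (3·4² + 14)/(2·19) ≡ 16/15. 15⁻¹ ≡ 20 (mod 23), so λ ≡ 16·20 ≡ 21.
  x = λ² - 4 - 4 = 441 - 8 ≡ 19; y = λ·(4 - 19) - 19 ≡ 11. → (19, 11)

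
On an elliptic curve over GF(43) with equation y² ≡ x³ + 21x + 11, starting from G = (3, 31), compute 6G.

(30, 32)

Repeated addition: build up to 6G.
2G: tangent at (3, 31): λ = (3·3² + 21)/(2·31) ≡ 5/19. 19⁻¹ ≡ 34 (mod 43), so λ ≡ 5·34 ≡ 41.
  x = λ² - 3 - 3 = 1681 - 6 ≡ 41; y = λ·(3 - 41) - 31 ≡ 2. → (41, 2)
3G: (41, 2) + (3, 31). λ = (31 - 2)/(3 - 41) ≡ 29/5 mod 43. 5⁻¹ ≡ 26 (mod 43), so λ ≡ 23.
  x = λ² - 41 - 3 = 529 - 44 ≡ 12; y = λ·(41 - 12) - 2 ≡ 20. → (12, 20)
4G: (12, 20) + (3, 31). λ = (31 - 20)/(3 - 12) ≡ 11/34 mod 43. 34⁻¹ ≡ 19 (mod 43) since 34·19 = 646 ≡ 1, so λ ≡ 37.
  x = λ² - 12 - 3 = 1369 - 15 ≡ 21; y = λ·(12 - 21) - 20 ≡ 34. → (21, 34)
5G: (21, 34) + (3, 31). λ = (31 - 34)/(3 - 21) ≡ 40/25 mod 43. 25⁻¹ ≡ 31 (mod 43) since 25·31 = 775 ≡ 1, so λ ≡ 36.
  x = λ² - 21 - 3 = 1296 - 24 ≡ 25; y = λ·(21 - 25) - 34 ≡ 37. → (25, 37)
6G: (25, 37) + (3, 31). λ = (31 - 37)/(3 - 25) ≡ 37/21 mod 43. 21⁻¹ ≡ 41 (mod 43), so λ ≡ 12.
  x = λ² - 25 - 3 = 144 - 28 ≡ 30; y = λ·(25 - 30) - 37 ≡ 32. → (30, 32)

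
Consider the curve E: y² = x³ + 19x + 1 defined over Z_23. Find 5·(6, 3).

(12, 5)

Write G = (6, 3).
Double-and-add on 5 = (101)₂. Start with G = (6, 3) for the leading 1-bit.
double: tangent at (6, 3): λ = (3·6² + 19)/(2·3) ≡ 12/6. 6⁻¹ ≡ 4 (mod 23), so λ ≡ 12·4 ≡ 2.
  x = λ² - 6 - 6 = 4 - 12 ≡ 15; y = λ·(6 - 15) - 3 ≡ 2. → (15, 2)
double: tangent at (15, 2): λ = (3·15² + 19)/(2·2) ≡ 4/4. 4⁻¹ ≡ 6 (mod 23) since 4·6 = 24 ≡ 1, so λ ≡ 4·6 ≡ 1.
  x = λ² - 15 - 15 = 1 - 30 ≡ 17; y = λ·(15 - 17) - 2 ≡ 19. → (17, 19)
add G: (17, 19) + (6, 3). λ = (3 - 19)/(6 - 17) ≡ 7/12 mod 23. 12⁻¹ ≡ 2 (mod 23), so λ ≡ 14.
  x = λ² - 17 - 6 = 196 - 23 ≡ 12; y = λ·(17 - 12) - 19 ≡ 5. → (12, 5)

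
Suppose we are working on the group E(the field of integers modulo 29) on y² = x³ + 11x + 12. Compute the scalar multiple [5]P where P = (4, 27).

(23, 22)

Repeated addition: build up to 5P.
2P: tangent at (4, 27): λ = (3·4² + 11)/(2·27) ≡ 1/25. 25⁻¹ ≡ 7 (mod 29), so λ ≡ 1·7 ≡ 7.
  x = λ² - 4 - 4 = 49 - 8 ≡ 12; y = λ·(4 - 12) - 27 ≡ 4. → (12, 4)
3P: (12, 4) + (4, 27). λ = (27 - 4)/(4 - 12) ≡ 23/21 mod 29. 21⁻¹ ≡ 18 (mod 29) since 21·18 = 378 ≡ 1, so λ ≡ 8.
  x = λ² - 12 - 4 = 64 - 16 ≡ 19; y = λ·(12 - 19) - 4 ≡ 27. → (19, 27)
4P: (19, 27) + (4, 27). λ = (27 - 27)/(4 - 19) ≡ 0/14 mod 29. 14⁻¹ ≡ 27 (mod 29), so λ ≡ 0.
  x = λ² - 19 - 4 = 0 - 23 ≡ 6; y = λ·(19 - 6) - 27 ≡ 2. → (6, 2)
5P: (6, 2) + (4, 27). λ = (27 - 2)/(4 - 6) ≡ 25/27 mod 29. 27⁻¹ ≡ 14 (mod 29), so λ ≡ 2.
  x = λ² - 6 - 4 = 4 - 10 ≡ 23; y = λ·(6 - 23) - 2 ≡ 22. → (23, 22)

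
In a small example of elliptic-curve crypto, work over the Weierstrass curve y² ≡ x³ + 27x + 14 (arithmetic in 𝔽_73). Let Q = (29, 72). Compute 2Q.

tangent at (29, 72): λ = (3·29² + 27)/(2·72) ≡ 68/71. 71⁻¹ ≡ 36 (mod 73), so λ ≡ 68·36 ≡ 39.
  x = λ² - 29 - 29 = 1521 - 58 ≡ 3; y = λ·(29 - 3) - 72 ≡ 66. → (3, 66)

(3, 66)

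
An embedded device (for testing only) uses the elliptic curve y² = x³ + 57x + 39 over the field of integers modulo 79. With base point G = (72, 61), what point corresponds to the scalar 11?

Double-and-add on 11 = (1011)₂. Start with G = (72, 61) for the leading 1-bit.
double: tangent at (72, 61): λ = (3·72² + 57)/(2·61) ≡ 46/43. 43⁻¹ ≡ 68 (mod 79), so λ ≡ 46·68 ≡ 47.
  x = λ² - 72 - 72 = 2209 - 144 ≡ 11; y = λ·(72 - 11) - 61 ≡ 41. → (11, 41)
double: tangent at (11, 41): λ = (3·11² + 57)/(2·41) ≡ 25/3. 3⁻¹ ≡ 53 (mod 79) since 3·53 = 159 ≡ 1, so λ ≡ 25·53 ≡ 61.
  x = λ² - 11 - 11 = 3721 - 22 ≡ 65; y = λ·(11 - 65) - 41 ≡ 62. → (65, 62)
add G: (65, 62) + (72, 61). λ = (61 - 62)/(72 - 65) ≡ 78/7 mod 79. 7⁻¹ ≡ 34 (mod 79) since 7·34 = 238 ≡ 1, so λ ≡ 45.
  x = λ² - 65 - 72 = 2025 - 137 ≡ 71; y = λ·(65 - 71) - 62 ≡ 63. → (71, 63)
double: tangent at (71, 63): λ = (3·71² + 57)/(2·63) ≡ 12/47. 47⁻¹ ≡ 37 (mod 79), so λ ≡ 12·37 ≡ 49.
  x = λ² - 71 - 71 = 2401 - 142 ≡ 47; y = λ·(71 - 47) - 63 ≡ 7. → (47, 7)
add G: (47, 7) + (72, 61). λ = (61 - 7)/(72 - 47) ≡ 54/25 mod 79. 25⁻¹ ≡ 19 (mod 79) since 25·19 = 475 ≡ 1, so λ ≡ 78.
  x = λ² - 47 - 72 = 6084 - 119 ≡ 40; y = λ·(47 - 40) - 7 ≡ 65. → (40, 65)

(40, 65)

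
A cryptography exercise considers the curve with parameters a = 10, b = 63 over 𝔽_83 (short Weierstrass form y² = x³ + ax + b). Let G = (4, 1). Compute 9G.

Repeated addition: build up to 9G.
2G: tangent at (4, 1): λ = (3·4² + 10)/(2·1) ≡ 58/2. 2⁻¹ ≡ 42 (mod 83), so λ ≡ 58·42 ≡ 29.
  x = λ² - 4 - 4 = 841 - 8 ≡ 3; y = λ·(4 - 3) - 1 ≡ 28. → (3, 28)
3G: (3, 28) + (4, 1). λ = (1 - 28)/(4 - 3) ≡ 56/1 mod 83. 1⁻¹ ≡ 1 (mod 83) since 1·1 = 1 ≡ 1, so λ ≡ 56.
  x = λ² - 3 - 4 = 3136 - 7 ≡ 58; y = λ·(3 - 58) - 28 ≡ 46. → (58, 46)
4G: (58, 46) + (4, 1). λ = (1 - 46)/(4 - 58) ≡ 38/29 mod 83. 29⁻¹ ≡ 63 (mod 83), so λ ≡ 70.
  x = λ² - 58 - 4 = 4900 - 62 ≡ 24; y = λ·(58 - 24) - 46 ≡ 10. → (24, 10)
5G: (24, 10) + (4, 1). λ = (1 - 10)/(4 - 24) ≡ 74/63 mod 83. 63⁻¹ ≡ 29 (mod 83) since 63·29 = 1827 ≡ 1, so λ ≡ 71.
  x = λ² - 24 - 4 = 5041 - 28 ≡ 33; y = λ·(24 - 33) - 10 ≡ 15. → (33, 15)
6G: (33, 15) + (4, 1). λ = (1 - 15)/(4 - 33) ≡ 69/54 mod 83. 54⁻¹ ≡ 20 (mod 83), so λ ≡ 52.
  x = λ² - 33 - 4 = 2704 - 37 ≡ 11; y = λ·(33 - 11) - 15 ≡ 50. → (11, 50)
7G: (11, 50) + (4, 1). λ = (1 - 50)/(4 - 11) ≡ 34/76 mod 83. 76⁻¹ ≡ 71 (mod 83), so λ ≡ 7.
  x = λ² - 11 - 4 = 49 - 15 ≡ 34; y = λ·(11 - 34) - 50 ≡ 38. → (34, 38)
8G: (34, 38) + (4, 1). λ = (1 - 38)/(4 - 34) ≡ 46/53 mod 83. 53⁻¹ ≡ 47 (mod 83) since 53·47 = 2491 ≡ 1, so λ ≡ 4.
  x = λ² - 34 - 4 = 16 - 38 ≡ 61; y = λ·(34 - 61) - 38 ≡ 20. → (61, 20)
9G: (61, 20) + (4, 1). λ = (1 - 20)/(4 - 61) ≡ 64/26 mod 83. 26⁻¹ ≡ 16 (mod 83), so λ ≡ 28.
  x = λ² - 61 - 4 = 784 - 65 ≡ 55; y = λ·(61 - 55) - 20 ≡ 65. → (55, 65)

(55, 65)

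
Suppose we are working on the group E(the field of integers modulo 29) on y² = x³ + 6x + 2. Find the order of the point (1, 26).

11

2P: tangent at (1, 26): λ = (3·1² + 6)/(2·26) ≡ 9/23. 23⁻¹ ≡ 24 (mod 29), so λ ≡ 9·24 ≡ 13.
  x = λ² - 1 - 1 = 169 - 2 ≡ 22; y = λ·(1 - 22) - 26 ≡ 20. → (22, 20)
3P: (22, 20) + (1, 26). λ = (26 - 20)/(1 - 22) ≡ 6/8 mod 29. 8⁻¹ ≡ 11 (mod 29), so λ ≡ 8.
  x = λ² - 22 - 1 = 64 - 23 ≡ 12; y = λ·(22 - 12) - 20 ≡ 2. → (12, 2)
4P: (12, 2) + (1, 26). λ = (26 - 2)/(1 - 12) ≡ 24/18 mod 29. 18⁻¹ ≡ 21 (mod 29) since 18·21 = 378 ≡ 1, so λ ≡ 11.
  x = λ² - 12 - 1 = 121 - 13 ≡ 21; y = λ·(12 - 21) - 2 ≡ 15. → (21, 15)
5P: (21, 15) + (1, 26). λ = (26 - 15)/(1 - 21) ≡ 11/9 mod 29. 9⁻¹ ≡ 13 (mod 29), so λ ≡ 27.
  x = λ² - 21 - 1 = 729 - 22 ≡ 11; y = λ·(21 - 11) - 15 ≡ 23. → (11, 23)
6P: (11, 23) + (1, 26). λ = (26 - 23)/(1 - 11) ≡ 3/19 mod 29. 19⁻¹ ≡ 26 (mod 29) since 19·26 = 494 ≡ 1, so λ ≡ 20.
  x = λ² - 11 - 1 = 400 - 12 ≡ 11; y = λ·(11 - 11) - 23 ≡ 6. → (11, 6)
7P: (11, 6) + (1, 26). λ = (26 - 6)/(1 - 11) ≡ 20/19 mod 29. 19⁻¹ ≡ 26 (mod 29), so λ ≡ 27.
  x = λ² - 11 - 1 = 729 - 12 ≡ 21; y = λ·(11 - 21) - 6 ≡ 14. → (21, 14)
8P: (21, 14) + (1, 26). λ = (26 - 14)/(1 - 21) ≡ 12/9 mod 29. 9⁻¹ ≡ 13 (mod 29), so λ ≡ 11.
  x = λ² - 21 - 1 = 121 - 22 ≡ 12; y = λ·(21 - 12) - 14 ≡ 27. → (12, 27)
9P: (12, 27) + (1, 26). λ = (26 - 27)/(1 - 12) ≡ 28/18 mod 29. 18⁻¹ ≡ 21 (mod 29), so λ ≡ 8.
  x = λ² - 12 - 1 = 64 - 13 ≡ 22; y = λ·(12 - 22) - 27 ≡ 9. → (22, 9)
10P: (22, 9) + (1, 26). λ = (26 - 9)/(1 - 22) ≡ 17/8 mod 29. 8⁻¹ ≡ 11 (mod 29), so λ ≡ 13.
  x = λ² - 22 - 1 = 169 - 23 ≡ 1; y = λ·(22 - 1) - 9 ≡ 3. → (1, 3)
11P: (1, 3) + (1, 26): same x and y₁ ≡ -y₂, so the sum is O.
11P = O, so the order is 11.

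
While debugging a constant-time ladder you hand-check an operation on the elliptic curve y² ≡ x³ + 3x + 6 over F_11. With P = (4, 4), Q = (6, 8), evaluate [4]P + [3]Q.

First 4P:
Repeated addition: build up to 4P.
2P: tangent at (4, 4): λ = (3·4² + 3)/(2·4) ≡ 7/8. 8⁻¹ ≡ 7 (mod 11), so λ ≡ 7·7 ≡ 5.
  x = λ² - 4 - 4 = 25 - 8 ≡ 6; y = λ·(4 - 6) - 4 ≡ 8. → (6, 8)
3P: (6, 8) + (4, 4). λ = (4 - 8)/(4 - 6) ≡ 7/9 mod 11. 9⁻¹ ≡ 5 (mod 11), so λ ≡ 2.
  x = λ² - 6 - 4 = 4 - 10 ≡ 5; y = λ·(6 - 5) - 8 ≡ 5. → (5, 5)
4P: (5, 5) + (4, 4). λ = (4 - 5)/(4 - 5) ≡ 10/10 mod 11. 10⁻¹ ≡ 10 (mod 11), so λ ≡ 1.
  x = λ² - 5 - 4 = 1 - 9 ≡ 3; y = λ·(5 - 3) - 5 ≡ 8. → (3, 8)
4P = (3, 8).
Next 3Q:
Repeated addition: build up to 3Q.
2Q: tangent at (6, 8): λ = (3·6² + 3)/(2·8) ≡ 1/5. 5⁻¹ ≡ 9 (mod 11) since 5·9 = 45 ≡ 1, so λ ≡ 1·9 ≡ 9.
  x = λ² - 6 - 6 = 81 - 12 ≡ 3; y = λ·(6 - 3) - 8 ≡ 8. → (3, 8)
3Q: (3, 8) + (6, 8). λ = (8 - 8)/(6 - 3) ≡ 0/3 mod 11. 3⁻¹ ≡ 4 (mod 11) since 3·4 = 12 ≡ 1, so λ ≡ 0.
  x = λ² - 3 - 6 = 0 - 9 ≡ 2; y = λ·(3 - 2) - 8 ≡ 3. → (2, 3)
3Q = (2, 3).
Finally 4P + 3Q:
(3, 8) + (2, 3). λ = (3 - 8)/(2 - 3) ≡ 6/10 mod 11. 10⁻¹ ≡ 10 (mod 11) since 10·10 = 100 ≡ 1, so λ ≡ 5.
  x = λ² - 3 - 2 = 25 - 5 ≡ 9; y = λ·(3 - 9) - 8 ≡ 6. → (9, 6)

(9, 6)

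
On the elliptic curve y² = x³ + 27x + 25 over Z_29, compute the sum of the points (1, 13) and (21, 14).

(1, 13) + (21, 14). λ = (14 - 13)/(21 - 1) ≡ 1/20 mod 29. 20⁻¹ ≡ 16 (mod 29) since 20·16 = 320 ≡ 1, so λ ≡ 16.
  x = λ² - 1 - 21 = 256 - 22 ≡ 2; y = λ·(1 - 2) - 13 ≡ 0. → (2, 0)

(2, 0)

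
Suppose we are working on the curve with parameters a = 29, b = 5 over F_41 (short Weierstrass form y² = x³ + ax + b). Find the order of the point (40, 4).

9

2P: tangent at (40, 4): λ = (3·40² + 29)/(2·4) ≡ 32/8. 8⁻¹ ≡ 36 (mod 41), so λ ≡ 32·36 ≡ 4.
  x = λ² - 40 - 40 = 16 - 80 ≡ 18; y = λ·(40 - 18) - 4 ≡ 2. → (18, 2)
3P: (18, 2) + (40, 4). λ = (4 - 2)/(40 - 18) ≡ 2/22 mod 41. 22⁻¹ ≡ 28 (mod 41) since 22·28 = 616 ≡ 1, so λ ≡ 15.
  x = λ² - 18 - 40 = 225 - 58 ≡ 3; y = λ·(18 - 3) - 2 ≡ 18. → (3, 18)
4P: (3, 18) + (40, 4). λ = (4 - 18)/(40 - 3) ≡ 27/37 mod 41. 37⁻¹ ≡ 10 (mod 41), so λ ≡ 24.
  x = λ² - 3 - 40 = 576 - 43 ≡ 0; y = λ·(3 - 0) - 18 ≡ 13. → (0, 13)
5P: (0, 13) + (40, 4). λ = (4 - 13)/(40 - 0) ≡ 32/40 mod 41. 40⁻¹ ≡ 40 (mod 41), so λ ≡ 9.
  x = λ² - 0 - 40 = 81 - 40 ≡ 0; y = λ·(0 - 0) - 13 ≡ 28. → (0, 28)
6P: (0, 28) + (40, 4). λ = (4 - 28)/(40 - 0) ≡ 17/40 mod 41. 40⁻¹ ≡ 40 (mod 41) since 40·40 = 1600 ≡ 1, so λ ≡ 24.
  x = λ² - 0 - 40 = 576 - 40 ≡ 3; y = λ·(0 - 3) - 28 ≡ 23. → (3, 23)
7P: (3, 23) + (40, 4). λ = (4 - 23)/(40 - 3) ≡ 22/37 mod 41. 37⁻¹ ≡ 10 (mod 41) since 37·10 = 370 ≡ 1, so λ ≡ 15.
  x = λ² - 3 - 40 = 225 - 43 ≡ 18; y = λ·(3 - 18) - 23 ≡ 39. → (18, 39)
8P: (18, 39) + (40, 4). λ = (4 - 39)/(40 - 18) ≡ 6/22 mod 41. 22⁻¹ ≡ 28 (mod 41), so λ ≡ 4.
  x = λ² - 18 - 40 = 16 - 58 ≡ 40; y = λ·(18 - 40) - 39 ≡ 37. → (40, 37)
9P: (40, 37) + (40, 4): same x and y₁ ≡ -y₂, so the sum is O.
9P = O, so the order is 9.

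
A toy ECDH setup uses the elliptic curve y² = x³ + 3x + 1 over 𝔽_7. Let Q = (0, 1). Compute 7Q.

(0, 6)

Repeated addition: build up to 7Q.
2Q: tangent at (0, 1): λ = (3·0² + 3)/(2·1) ≡ 3/2. 2⁻¹ ≡ 4 (mod 7) since 2·4 = 8 ≡ 1, so λ ≡ 3·4 ≡ 5.
  x = λ² - 0 - 0 = 25 - 0 ≡ 4; y = λ·(0 - 4) - 1 ≡ 0. → (4, 0)
3Q: (4, 0) + (0, 1). λ = (1 - 0)/(0 - 4) ≡ 1/3 mod 7. 3⁻¹ ≡ 5 (mod 7), so λ ≡ 5.
  x = λ² - 4 - 0 = 25 - 4 ≡ 0; y = λ·(4 - 0) - 0 ≡ 6. → (0, 6)
4Q: (0, 6) + (0, 1): same x and y₁ ≡ -y₂, so the sum is ∞.
5Q: ∞ + (0, 1) = (0, 1) (identity).
6Q: tangent at (0, 1): λ = (3·0² + 3)/(2·1) ≡ 3/2. 2⁻¹ ≡ 4 (mod 7), so λ ≡ 3·4 ≡ 5.
  x = λ² - 0 - 0 = 25 - 0 ≡ 4; y = λ·(0 - 4) - 1 ≡ 0. → (4, 0)
7Q: (4, 0) + (0, 1). λ = (1 - 0)/(0 - 4) ≡ 1/3 mod 7. 3⁻¹ ≡ 5 (mod 7) since 3·5 = 15 ≡ 1, so λ ≡ 5.
  x = λ² - 4 - 0 = 25 - 4 ≡ 0; y = λ·(4 - 0) - 0 ≡ 6. → (0, 6)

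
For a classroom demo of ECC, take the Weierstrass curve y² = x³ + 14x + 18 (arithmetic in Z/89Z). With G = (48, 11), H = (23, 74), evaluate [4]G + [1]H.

First 4G:
Repeated addition: build up to 4G.
2G: tangent at (48, 11): λ = (3·48² + 14)/(2·11) ≡ 73/22. 22⁻¹ ≡ 85 (mod 89), so λ ≡ 73·85 ≡ 64.
  x = λ² - 48 - 48 = 4096 - 96 ≡ 84; y = λ·(48 - 84) - 11 ≡ 88. → (84, 88)
3G: (84, 88) + (48, 11). λ = (11 - 88)/(48 - 84) ≡ 12/53 mod 89. 53⁻¹ ≡ 42 (mod 89), so λ ≡ 59.
  x = λ² - 84 - 48 = 3481 - 132 ≡ 56; y = λ·(84 - 56) - 88 ≡ 51. → (56, 51)
4G: (56, 51) + (48, 11). λ = (11 - 51)/(48 - 56) ≡ 49/81 mod 89. 81⁻¹ ≡ 11 (mod 89), so λ ≡ 5.
  x = λ² - 56 - 48 = 25 - 104 ≡ 10; y = λ·(56 - 10) - 51 ≡ 1. → (10, 1)
4G = (10, 1).
Finally 4G + H:
(10, 1) + (23, 74). λ = (74 - 1)/(23 - 10) ≡ 73/13 mod 89. 13⁻¹ ≡ 48 (mod 89) since 13·48 = 624 ≡ 1, so λ ≡ 33.
  x = λ² - 10 - 23 = 1089 - 33 ≡ 77; y = λ·(10 - 77) - 1 ≡ 13. → (77, 13)

(77, 13)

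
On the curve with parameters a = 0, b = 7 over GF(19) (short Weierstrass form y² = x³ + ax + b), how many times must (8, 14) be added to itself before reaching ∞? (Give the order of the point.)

6

2P: tangent at (8, 14): λ = (3·8² + 0)/(2·14) ≡ 2/9. 9⁻¹ ≡ 17 (mod 19) since 9·17 = 153 ≡ 1, so λ ≡ 2·17 ≡ 15.
  x = λ² - 8 - 8 = 225 - 16 ≡ 0; y = λ·(8 - 0) - 14 ≡ 11. → (0, 11)
3P: (0, 11) + (8, 14). λ = (14 - 11)/(8 - 0) ≡ 3/8 mod 19. 8⁻¹ ≡ 12 (mod 19), so λ ≡ 17.
  x = λ² - 0 - 8 = 289 - 8 ≡ 15; y = λ·(0 - 15) - 11 ≡ 0. → (15, 0)
4P: (15, 0) + (8, 14). λ = (14 - 0)/(8 - 15) ≡ 14/12 mod 19. 12⁻¹ ≡ 8 (mod 19) since 12·8 = 96 ≡ 1, so λ ≡ 17.
  x = λ² - 15 - 8 = 289 - 23 ≡ 0; y = λ·(15 - 0) - 0 ≡ 8. → (0, 8)
5P: (0, 8) + (8, 14). λ = (14 - 8)/(8 - 0) ≡ 6/8 mod 19. 8⁻¹ ≡ 12 (mod 19) since 8·12 = 96 ≡ 1, so λ ≡ 15.
  x = λ² - 0 - 8 = 225 - 8 ≡ 8; y = λ·(0 - 8) - 8 ≡ 5. → (8, 5)
6P: (8, 5) + (8, 14): same x and y₁ ≡ -y₂, so the sum is ∞.
6P = ∞, so the order is 6.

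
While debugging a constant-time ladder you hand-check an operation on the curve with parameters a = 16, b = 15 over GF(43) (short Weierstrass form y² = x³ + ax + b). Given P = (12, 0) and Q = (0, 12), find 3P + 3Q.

First 3P:
Repeated addition: build up to 3P.
2P: (12, 0) + (12, 0): same x and y₁ ≡ -y₂, so the sum is O.
3P: O + (12, 0) = (12, 0) (identity).
3P = (12, 0).
Next 3Q:
Repeated addition: build up to 3Q.
2Q: tangent at (0, 12): λ = (3·0² + 16)/(2·12) ≡ 16/24. 24⁻¹ ≡ 9 (mod 43) since 24·9 = 216 ≡ 1, so λ ≡ 16·9 ≡ 15.
  x = λ² - 0 - 0 = 225 - 0 ≡ 10; y = λ·(0 - 10) - 12 ≡ 10. → (10, 10)
3Q: (10, 10) + (0, 12). λ = (12 - 10)/(0 - 10) ≡ 2/33 mod 43. 33⁻¹ ≡ 30 (mod 43), so λ ≡ 17.
  x = λ² - 10 - 0 = 289 - 10 ≡ 21; y = λ·(10 - 21) - 10 ≡ 18. → (21, 18)
3Q = (21, 18).
Finally 3P + 3Q:
(12, 0) + (21, 18). λ = (18 - 0)/(21 - 12) ≡ 18/9 mod 43. 9⁻¹ ≡ 24 (mod 43), so λ ≡ 2.
  x = λ² - 12 - 21 = 4 - 33 ≡ 14; y = λ·(12 - 14) - 0 ≡ 39. → (14, 39)

(14, 39)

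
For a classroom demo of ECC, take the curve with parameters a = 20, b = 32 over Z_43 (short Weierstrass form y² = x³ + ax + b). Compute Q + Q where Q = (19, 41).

tangent at (19, 41): λ = (3·19² + 20)/(2·41) ≡ 28/39. 39⁻¹ ≡ 32 (mod 43) since 39·32 = 1248 ≡ 1, so λ ≡ 28·32 ≡ 36.
  x = λ² - 19 - 19 = 1296 - 38 ≡ 11; y = λ·(19 - 11) - 41 ≡ 32. → (11, 32)

(11, 32)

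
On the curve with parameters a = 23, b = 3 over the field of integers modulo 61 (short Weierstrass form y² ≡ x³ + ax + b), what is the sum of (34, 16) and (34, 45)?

The two points share x = 34 and their y-coordinates satisfy 16 + 45 ≡ 0 (mod 61), so they are inverses. Their sum is the point at infinity.

O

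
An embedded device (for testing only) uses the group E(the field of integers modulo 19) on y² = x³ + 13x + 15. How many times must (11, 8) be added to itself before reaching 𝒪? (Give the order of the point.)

8

2P: tangent at (11, 8): λ = (3·11² + 13)/(2·8) ≡ 15/16. 16⁻¹ ≡ 6 (mod 19), so λ ≡ 15·6 ≡ 14.
  x = λ² - 11 - 11 = 196 - 22 ≡ 3; y = λ·(11 - 3) - 8 ≡ 9. → (3, 9)
3P: (3, 9) + (11, 8). λ = (8 - 9)/(11 - 3) ≡ 18/8 mod 19. 8⁻¹ ≡ 12 (mod 19) since 8·12 = 96 ≡ 1, so λ ≡ 7.
  x = λ² - 3 - 11 = 49 - 14 ≡ 16; y = λ·(3 - 16) - 9 ≡ 14. → (16, 14)
4P: (16, 14) + (11, 8). λ = (8 - 14)/(11 - 16) ≡ 13/14 mod 19. 14⁻¹ ≡ 15 (mod 19), so λ ≡ 5.
  x = λ² - 16 - 11 = 25 - 27 ≡ 17; y = λ·(16 - 17) - 14 ≡ 0. → (17, 0)
5P: (17, 0) + (11, 8). λ = (8 - 0)/(11 - 17) ≡ 8/13 mod 19. 13⁻¹ ≡ 3 (mod 19), so λ ≡ 5.
  x = λ² - 17 - 11 = 25 - 28 ≡ 16; y = λ·(17 - 16) - 0 ≡ 5. → (16, 5)
6P: (16, 5) + (11, 8). λ = (8 - 5)/(11 - 16) ≡ 3/14 mod 19. 14⁻¹ ≡ 15 (mod 19) since 14·15 = 210 ≡ 1, so λ ≡ 7.
  x = λ² - 16 - 11 = 49 - 27 ≡ 3; y = λ·(16 - 3) - 5 ≡ 10. → (3, 10)
7P: (3, 10) + (11, 8). λ = (8 - 10)/(11 - 3) ≡ 17/8 mod 19. 8⁻¹ ≡ 12 (mod 19), so λ ≡ 14.
  x = λ² - 3 - 11 = 196 - 14 ≡ 11; y = λ·(3 - 11) - 10 ≡ 11. → (11, 11)
8P: (11, 11) + (11, 8): same x and y₁ ≡ -y₂, so the sum is 𝒪.
8P = 𝒪, so the order is 8.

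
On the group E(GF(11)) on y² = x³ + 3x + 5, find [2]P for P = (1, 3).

tangent at (1, 3): λ = (3·1² + 3)/(2·3) ≡ 6/6. 6⁻¹ ≡ 2 (mod 11) since 6·2 = 12 ≡ 1, so λ ≡ 6·2 ≡ 1.
  x = λ² - 1 - 1 = 1 - 2 ≡ 10; y = λ·(1 - 10) - 3 ≡ 10. → (10, 10)

(10, 10)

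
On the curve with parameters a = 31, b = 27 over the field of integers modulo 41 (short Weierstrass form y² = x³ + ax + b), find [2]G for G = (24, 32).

(30, 35)

tangent at (24, 32): λ = (3·24² + 31)/(2·32) ≡ 37/23. 23⁻¹ ≡ 25 (mod 41), so λ ≡ 37·25 ≡ 23.
  x = λ² - 24 - 24 = 529 - 48 ≡ 30; y = λ·(24 - 30) - 32 ≡ 35. → (30, 35)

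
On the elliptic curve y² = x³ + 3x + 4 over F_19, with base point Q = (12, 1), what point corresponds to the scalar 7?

Repeated addition: build up to 7Q.
2Q: tangent at (12, 1): λ = (3·12² + 3)/(2·1) ≡ 17/2. 2⁻¹ ≡ 10 (mod 19) since 2·10 = 20 ≡ 1, so λ ≡ 17·10 ≡ 18.
  x = λ² - 12 - 12 = 324 - 24 ≡ 15; y = λ·(12 - 15) - 1 ≡ 2. → (15, 2)
3Q: (15, 2) + (12, 1). λ = (1 - 2)/(12 - 15) ≡ 18/16 mod 19. 16⁻¹ ≡ 6 (mod 19) since 16·6 = 96 ≡ 1, so λ ≡ 13.
  x = λ² - 15 - 12 = 169 - 27 ≡ 9; y = λ·(15 - 9) - 2 ≡ 0. → (9, 0)
4Q: (9, 0) + (12, 1). λ = (1 - 0)/(12 - 9) ≡ 1/3 mod 19. 3⁻¹ ≡ 13 (mod 19) since 3·13 = 39 ≡ 1, so λ ≡ 13.
  x = λ² - 9 - 12 = 169 - 21 ≡ 15; y = λ·(9 - 15) - 0 ≡ 17. → (15, 17)
5Q: (15, 17) + (12, 1). λ = (1 - 17)/(12 - 15) ≡ 3/16 mod 19. 16⁻¹ ≡ 6 (mod 19), so λ ≡ 18.
  x = λ² - 15 - 12 = 324 - 27 ≡ 12; y = λ·(15 - 12) - 17 ≡ 18. → (12, 18)
6Q: (12, 18) + (12, 1): same x and y₁ ≡ -y₂, so the sum is ∞.
7Q: ∞ + (12, 1) = (12, 1) (identity).

(12, 1)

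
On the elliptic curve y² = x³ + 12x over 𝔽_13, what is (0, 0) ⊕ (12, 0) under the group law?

(0, 0) + (12, 0). λ = (0 - 0)/(12 - 0) ≡ 0/12 mod 13. 12⁻¹ ≡ 12 (mod 13) since 12·12 = 144 ≡ 1, so λ ≡ 0.
  x = λ² - 0 - 12 = 0 - 12 ≡ 1; y = λ·(0 - 1) - 0 ≡ 0. → (1, 0)

(1, 0)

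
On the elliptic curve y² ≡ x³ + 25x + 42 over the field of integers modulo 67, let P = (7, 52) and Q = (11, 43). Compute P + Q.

(7, 52) + (11, 43). λ = (43 - 52)/(11 - 7) ≡ 58/4 mod 67. 4⁻¹ ≡ 17 (mod 67), so λ ≡ 48.
  x = λ² - 7 - 11 = 2304 - 18 ≡ 8; y = λ·(7 - 8) - 52 ≡ 34. → (8, 34)

(8, 34)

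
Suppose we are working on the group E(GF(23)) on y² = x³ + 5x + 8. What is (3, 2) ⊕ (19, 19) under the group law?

(3, 2) + (19, 19). λ = (19 - 2)/(19 - 3) ≡ 17/16 mod 23. 16⁻¹ ≡ 13 (mod 23), so λ ≡ 14.
  x = λ² - 3 - 19 = 196 - 22 ≡ 13; y = λ·(3 - 13) - 2 ≡ 19. → (13, 19)

(13, 19)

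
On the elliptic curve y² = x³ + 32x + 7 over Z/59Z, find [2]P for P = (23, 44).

tangent at (23, 44): λ = (3·23² + 32)/(2·44) ≡ 26/29. 29⁻¹ ≡ 57 (mod 59), so λ ≡ 26·57 ≡ 7.
  x = λ² - 23 - 23 = 49 - 46 ≡ 3; y = λ·(23 - 3) - 44 ≡ 37. → (3, 37)

(3, 37)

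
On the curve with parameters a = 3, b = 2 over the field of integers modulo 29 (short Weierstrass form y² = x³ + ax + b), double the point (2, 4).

tangent at (2, 4): λ = (3·2² + 3)/(2·4) ≡ 15/8. 8⁻¹ ≡ 11 (mod 29) since 8·11 = 88 ≡ 1, so λ ≡ 15·11 ≡ 20.
  x = λ² - 2 - 2 = 400 - 4 ≡ 19; y = λ·(2 - 19) - 4 ≡ 4. → (19, 4)

(19, 4)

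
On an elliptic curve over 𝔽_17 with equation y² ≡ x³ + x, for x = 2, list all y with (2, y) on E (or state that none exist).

x³ + 1x + 0 = 10 ≡ 10 (mod 17).
10 is a non-residue mod 17; no y exists.

none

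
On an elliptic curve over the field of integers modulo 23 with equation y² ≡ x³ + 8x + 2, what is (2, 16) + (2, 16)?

(14, 11)

tangent at (2, 16): λ = (3·2² + 8)/(2·16) ≡ 20/9. 9⁻¹ ≡ 18 (mod 23) since 9·18 = 162 ≡ 1, so λ ≡ 20·18 ≡ 15.
  x = λ² - 2 - 2 = 225 - 4 ≡ 14; y = λ·(2 - 14) - 16 ≡ 11. → (14, 11)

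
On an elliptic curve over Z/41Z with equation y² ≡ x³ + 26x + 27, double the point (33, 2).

tangent at (33, 2): λ = (3·33² + 26)/(2·2) ≡ 13/4. 4⁻¹ ≡ 31 (mod 41), so λ ≡ 13·31 ≡ 34.
  x = λ² - 33 - 33 = 1156 - 66 ≡ 24; y = λ·(33 - 24) - 2 ≡ 17. → (24, 17)

(24, 17)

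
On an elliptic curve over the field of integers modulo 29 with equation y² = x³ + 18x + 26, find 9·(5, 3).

Write G = (5, 3).
Repeated addition: build up to 9G.
2G: tangent at (5, 3): λ = (3·5² + 18)/(2·3) ≡ 6/6. 6⁻¹ ≡ 5 (mod 29), so λ ≡ 6·5 ≡ 1.
  x = λ² - 5 - 5 = 1 - 10 ≡ 20; y = λ·(5 - 20) - 3 ≡ 11. → (20, 11)
3G: (20, 11) + (5, 3). λ = (3 - 11)/(5 - 20) ≡ 21/14 mod 29. 14⁻¹ ≡ 27 (mod 29), so λ ≡ 16.
  x = λ² - 20 - 5 = 256 - 25 ≡ 28; y = λ·(20 - 28) - 11 ≡ 6. → (28, 6)
4G: (28, 6) + (5, 3). λ = (3 - 6)/(5 - 28) ≡ 26/6 mod 29. 6⁻¹ ≡ 5 (mod 29), so λ ≡ 14.
  x = λ² - 28 - 5 = 196 - 33 ≡ 18; y = λ·(28 - 18) - 6 ≡ 18. → (18, 18)
5G: (18, 18) + (5, 3). λ = (3 - 18)/(5 - 18) ≡ 14/16 mod 29. 16⁻¹ ≡ 20 (mod 29), so λ ≡ 19.
  x = λ² - 18 - 5 = 361 - 23 ≡ 19; y = λ·(18 - 19) - 18 ≡ 21. → (19, 21)
6G: (19, 21) + (5, 3). λ = (3 - 21)/(5 - 19) ≡ 11/15 mod 29. 15⁻¹ ≡ 2 (mod 29) since 15·2 = 30 ≡ 1, so λ ≡ 22.
  x = λ² - 19 - 5 = 484 - 24 ≡ 25; y = λ·(19 - 25) - 21 ≡ 21. → (25, 21)
7G: (25, 21) + (5, 3). λ = (3 - 21)/(5 - 25) ≡ 11/9 mod 29. 9⁻¹ ≡ 13 (mod 29) since 9·13 = 117 ≡ 1, so λ ≡ 27.
  x = λ² - 25 - 5 = 729 - 30 ≡ 3; y = λ·(25 - 3) - 21 ≡ 22. → (3, 22)
8G: (3, 22) + (5, 3). λ = (3 - 22)/(5 - 3) ≡ 10/2 mod 29. 2⁻¹ ≡ 15 (mod 29), so λ ≡ 5.
  x = λ² - 3 - 5 = 25 - 8 ≡ 17; y = λ·(3 - 17) - 22 ≡ 24. → (17, 24)
9G: (17, 24) + (5, 3). λ = (3 - 24)/(5 - 17) ≡ 8/17 mod 29. 17⁻¹ ≡ 12 (mod 29), so λ ≡ 9.
  x = λ² - 17 - 5 = 81 - 22 ≡ 1; y = λ·(17 - 1) - 24 ≡ 4. → (1, 4)

(1, 4)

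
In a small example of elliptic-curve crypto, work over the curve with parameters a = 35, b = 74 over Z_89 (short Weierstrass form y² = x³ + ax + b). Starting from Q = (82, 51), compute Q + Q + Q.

Repeated addition: build up to 3Q.
2Q: tangent at (82, 51): λ = (3·82² + 35)/(2·51) ≡ 4/13. 13⁻¹ ≡ 48 (mod 89), so λ ≡ 4·48 ≡ 14.
  x = λ² - 82 - 82 = 196 - 164 ≡ 32; y = λ·(82 - 32) - 51 ≡ 26. → (32, 26)
3Q: (32, 26) + (82, 51). λ = (51 - 26)/(82 - 32) ≡ 25/50 mod 89. 50⁻¹ ≡ 73 (mod 89), so λ ≡ 45.
  x = λ² - 32 - 82 = 2025 - 114 ≡ 42; y = λ·(32 - 42) - 26 ≡ 58. → (42, 58)

(42, 58)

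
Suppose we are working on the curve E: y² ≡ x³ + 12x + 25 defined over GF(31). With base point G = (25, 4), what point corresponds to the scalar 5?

(0, 5)

Repeated addition: build up to 5G.
2G: tangent at (25, 4): λ = (3·25² + 12)/(2·4) ≡ 27/8. 8⁻¹ ≡ 4 (mod 31), so λ ≡ 27·4 ≡ 15.
  x = λ² - 25 - 25 = 225 - 50 ≡ 20; y = λ·(25 - 20) - 4 ≡ 9. → (20, 9)
3G: (20, 9) + (25, 4). λ = (4 - 9)/(25 - 20) ≡ 26/5 mod 31. 5⁻¹ ≡ 25 (mod 31) since 5·25 = 125 ≡ 1, so λ ≡ 30.
  x = λ² - 20 - 25 = 900 - 45 ≡ 18; y = λ·(20 - 18) - 9 ≡ 20. → (18, 20)
4G: (18, 20) + (25, 4). λ = (4 - 20)/(25 - 18) ≡ 15/7 mod 31. 7⁻¹ ≡ 9 (mod 31) since 7·9 = 63 ≡ 1, so λ ≡ 11.
  x = λ² - 18 - 25 = 121 - 43 ≡ 16; y = λ·(18 - 16) - 20 ≡ 2. → (16, 2)
5G: (16, 2) + (25, 4). λ = (4 - 2)/(25 - 16) ≡ 2/9 mod 31. 9⁻¹ ≡ 7 (mod 31), so λ ≡ 14.
  x = λ² - 16 - 25 = 196 - 41 ≡ 0; y = λ·(16 - 0) - 2 ≡ 5. → (0, 5)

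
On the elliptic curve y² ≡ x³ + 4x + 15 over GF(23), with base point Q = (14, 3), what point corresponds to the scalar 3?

(2, 13)

Repeated addition: build up to 3Q.
2Q: tangent at (14, 3): λ = (3·14² + 4)/(2·3) ≡ 17/6. 6⁻¹ ≡ 4 (mod 23) since 6·4 = 24 ≡ 1, so λ ≡ 17·4 ≡ 22.
  x = λ² - 14 - 14 = 484 - 28 ≡ 19; y = λ·(14 - 19) - 3 ≡ 2. → (19, 2)
3Q: (19, 2) + (14, 3). λ = (3 - 2)/(14 - 19) ≡ 1/18 mod 23. 18⁻¹ ≡ 9 (mod 23), so λ ≡ 9.
  x = λ² - 19 - 14 = 81 - 33 ≡ 2; y = λ·(19 - 2) - 2 ≡ 13. → (2, 13)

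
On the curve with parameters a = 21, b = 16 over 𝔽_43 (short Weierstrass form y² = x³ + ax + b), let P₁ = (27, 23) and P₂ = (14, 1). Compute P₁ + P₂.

(27, 23) + (14, 1). λ = (1 - 23)/(14 - 27) ≡ 21/30 mod 43. 30⁻¹ ≡ 33 (mod 43), so λ ≡ 5.
  x = λ² - 27 - 14 = 25 - 41 ≡ 27; y = λ·(27 - 27) - 23 ≡ 20. → (27, 20)

(27, 20)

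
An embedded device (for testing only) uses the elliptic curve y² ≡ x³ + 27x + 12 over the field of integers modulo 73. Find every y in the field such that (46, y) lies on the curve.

none

x³ + 27x + 12 = 98590 ≡ 40 (mod 73).
40 is a non-residue mod 73; no y exists.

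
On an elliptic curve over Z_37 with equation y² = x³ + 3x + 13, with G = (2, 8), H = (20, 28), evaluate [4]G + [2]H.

First 4G:
Double-and-add on 4 = (100)₂. Start with G = (2, 8) for the leading 1-bit.
double: tangent at (2, 8): λ = (3·2² + 3)/(2·8) ≡ 15/16. 16⁻¹ ≡ 7 (mod 37) since 16·7 = 112 ≡ 1, so λ ≡ 15·7 ≡ 31.
  x = λ² - 2 - 2 = 961 - 4 ≡ 32; y = λ·(2 - 32) - 8 ≡ 24. → (32, 24)
double: tangent at (32, 24): λ = (3·32² + 3)/(2·24) ≡ 4/11. 11⁻¹ ≡ 27 (mod 37), so λ ≡ 4·27 ≡ 34.
  x = λ² - 32 - 32 = 1156 - 64 ≡ 19; y = λ·(32 - 19) - 24 ≡ 11. → (19, 11)
4G = (19, 11).
Next 2H:
Repeated addition: build up to 2H.
2H: tangent at (20, 28): λ = (3·20² + 3)/(2·28) ≡ 19/19. 19⁻¹ ≡ 2 (mod 37) since 19·2 = 38 ≡ 1, so λ ≡ 19·2 ≡ 1.
  x = λ² - 20 - 20 = 1 - 40 ≡ 35; y = λ·(20 - 35) - 28 ≡ 31. → (35, 31)
2H = (35, 31).
Finally 4G + 2H:
(19, 11) + (35, 31). λ = (31 - 11)/(35 - 19) ≡ 20/16 mod 37. 16⁻¹ ≡ 7 (mod 37) since 16·7 = 112 ≡ 1, so λ ≡ 29.
  x = λ² - 19 - 35 = 841 - 54 ≡ 10; y = λ·(19 - 10) - 11 ≡ 28. → (10, 28)

(10, 28)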